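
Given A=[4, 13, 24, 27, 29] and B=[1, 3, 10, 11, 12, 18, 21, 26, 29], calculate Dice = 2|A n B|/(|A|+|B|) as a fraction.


A intersect B = [29]
|A intersect B| = 1
|A| = 5, |B| = 9
Dice = 2*1 / (5+9)
= 2 / 14 = 1/7

1/7


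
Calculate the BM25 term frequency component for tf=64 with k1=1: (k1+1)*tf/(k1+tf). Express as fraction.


BM25 TF component = (k1+1)*tf / (k1+tf)
k1 = 1, tf = 64
Numerator = (1+1)*64 = 128
Denominator = 1 + 64 = 65
= 128/65 = 128/65

128/65


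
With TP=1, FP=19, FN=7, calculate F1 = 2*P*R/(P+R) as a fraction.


F1 = 2 * P * R / (P + R)
P = TP/(TP+FP) = 1/20 = 1/20
R = TP/(TP+FN) = 1/8 = 1/8
2 * P * R = 2 * 1/20 * 1/8 = 1/80
P + R = 1/20 + 1/8 = 7/40
F1 = 1/80 / 7/40 = 1/14

1/14


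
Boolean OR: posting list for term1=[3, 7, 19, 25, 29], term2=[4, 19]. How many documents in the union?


Boolean OR: find union of posting lists
term1 docs: [3, 7, 19, 25, 29]
term2 docs: [4, 19]
Union: [3, 4, 7, 19, 25, 29]
|union| = 6

6


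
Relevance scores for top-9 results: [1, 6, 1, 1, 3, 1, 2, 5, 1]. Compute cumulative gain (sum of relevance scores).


Cumulative Gain = sum of relevance scores
Position 1: rel=1, running sum=1
Position 2: rel=6, running sum=7
Position 3: rel=1, running sum=8
Position 4: rel=1, running sum=9
Position 5: rel=3, running sum=12
Position 6: rel=1, running sum=13
Position 7: rel=2, running sum=15
Position 8: rel=5, running sum=20
Position 9: rel=1, running sum=21
CG = 21

21


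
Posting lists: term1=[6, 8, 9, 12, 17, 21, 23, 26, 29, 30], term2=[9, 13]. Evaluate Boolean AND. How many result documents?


Boolean AND: find intersection of posting lists
term1 docs: [6, 8, 9, 12, 17, 21, 23, 26, 29, 30]
term2 docs: [9, 13]
Intersection: [9]
|intersection| = 1

1


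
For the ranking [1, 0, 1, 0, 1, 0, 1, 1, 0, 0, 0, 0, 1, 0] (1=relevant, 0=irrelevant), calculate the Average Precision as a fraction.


Computing P@k for each relevant position:
Position 1: relevant, P@1 = 1/1 = 1
Position 2: not relevant
Position 3: relevant, P@3 = 2/3 = 2/3
Position 4: not relevant
Position 5: relevant, P@5 = 3/5 = 3/5
Position 6: not relevant
Position 7: relevant, P@7 = 4/7 = 4/7
Position 8: relevant, P@8 = 5/8 = 5/8
Position 9: not relevant
Position 10: not relevant
Position 11: not relevant
Position 12: not relevant
Position 13: relevant, P@13 = 6/13 = 6/13
Position 14: not relevant
Sum of P@k = 1 + 2/3 + 3/5 + 4/7 + 5/8 + 6/13 = 42857/10920
AP = 42857/10920 / 6 = 42857/65520

42857/65520


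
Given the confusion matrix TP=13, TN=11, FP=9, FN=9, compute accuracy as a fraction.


Accuracy = (TP + TN) / (TP + TN + FP + FN)
TP + TN = 13 + 11 = 24
Total = 13 + 11 + 9 + 9 = 42
Accuracy = 24 / 42 = 4/7

4/7


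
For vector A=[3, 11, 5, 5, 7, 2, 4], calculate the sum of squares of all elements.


|A|^2 = sum of squared components
A[0]^2 = 3^2 = 9
A[1]^2 = 11^2 = 121
A[2]^2 = 5^2 = 25
A[3]^2 = 5^2 = 25
A[4]^2 = 7^2 = 49
A[5]^2 = 2^2 = 4
A[6]^2 = 4^2 = 16
Sum = 9 + 121 + 25 + 25 + 49 + 4 + 16 = 249

249


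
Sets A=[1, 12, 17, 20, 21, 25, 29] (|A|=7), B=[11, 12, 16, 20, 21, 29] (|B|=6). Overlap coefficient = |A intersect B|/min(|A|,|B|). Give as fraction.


A intersect B = [12, 20, 21, 29]
|A intersect B| = 4
min(|A|, |B|) = min(7, 6) = 6
Overlap = 4 / 6 = 2/3

2/3


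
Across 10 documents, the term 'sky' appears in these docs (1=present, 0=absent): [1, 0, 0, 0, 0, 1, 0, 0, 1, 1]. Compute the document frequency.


Checking each document for 'sky':
Doc 1: present
Doc 2: absent
Doc 3: absent
Doc 4: absent
Doc 5: absent
Doc 6: present
Doc 7: absent
Doc 8: absent
Doc 9: present
Doc 10: present
df = sum of presences = 1 + 0 + 0 + 0 + 0 + 1 + 0 + 0 + 1 + 1 = 4

4


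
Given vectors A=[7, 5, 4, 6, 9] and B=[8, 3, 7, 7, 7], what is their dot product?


Dot product = sum of element-wise products
A[0]*B[0] = 7*8 = 56
A[1]*B[1] = 5*3 = 15
A[2]*B[2] = 4*7 = 28
A[3]*B[3] = 6*7 = 42
A[4]*B[4] = 9*7 = 63
Sum = 56 + 15 + 28 + 42 + 63 = 204

204


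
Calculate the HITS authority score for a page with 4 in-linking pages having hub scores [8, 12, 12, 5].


Authority = sum of hub scores of in-linkers
In-link 1: hub score = 8
In-link 2: hub score = 12
In-link 3: hub score = 12
In-link 4: hub score = 5
Authority = 8 + 12 + 12 + 5 = 37

37


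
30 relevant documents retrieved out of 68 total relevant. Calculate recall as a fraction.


Recall = retrieved_relevant / total_relevant
= 30 / 68
= 30 / (30 + 38)
= 15/34

15/34


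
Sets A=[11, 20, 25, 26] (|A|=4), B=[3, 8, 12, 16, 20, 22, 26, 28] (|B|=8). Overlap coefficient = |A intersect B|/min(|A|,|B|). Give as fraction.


A intersect B = [20, 26]
|A intersect B| = 2
min(|A|, |B|) = min(4, 8) = 4
Overlap = 2 / 4 = 1/2

1/2


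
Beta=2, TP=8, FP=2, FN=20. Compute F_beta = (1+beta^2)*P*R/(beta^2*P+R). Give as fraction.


P = TP/(TP+FP) = 8/10 = 4/5
R = TP/(TP+FN) = 8/28 = 2/7
beta^2 = 2^2 = 4
(1 + beta^2) = 5
Numerator = (1+beta^2)*P*R = 8/7
Denominator = beta^2*P + R = 16/5 + 2/7 = 122/35
F_beta = 20/61

20/61


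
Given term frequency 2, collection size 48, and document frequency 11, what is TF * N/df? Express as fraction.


TF * (N/df)
= 2 * (48/11)
= 2 * 48/11
= 96/11

96/11


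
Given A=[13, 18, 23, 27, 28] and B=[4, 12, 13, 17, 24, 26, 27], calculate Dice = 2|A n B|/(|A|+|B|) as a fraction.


A intersect B = [13, 27]
|A intersect B| = 2
|A| = 5, |B| = 7
Dice = 2*2 / (5+7)
= 4 / 12 = 1/3

1/3


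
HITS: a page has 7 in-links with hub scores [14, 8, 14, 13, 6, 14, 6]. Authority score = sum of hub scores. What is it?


Authority = sum of hub scores of in-linkers
In-link 1: hub score = 14
In-link 2: hub score = 8
In-link 3: hub score = 14
In-link 4: hub score = 13
In-link 5: hub score = 6
In-link 6: hub score = 14
In-link 7: hub score = 6
Authority = 14 + 8 + 14 + 13 + 6 + 14 + 6 = 75

75


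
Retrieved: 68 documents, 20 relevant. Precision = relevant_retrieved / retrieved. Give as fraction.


Precision = relevant_retrieved / total_retrieved
= 20 / 68
= 20 / (20 + 48)
= 5/17

5/17


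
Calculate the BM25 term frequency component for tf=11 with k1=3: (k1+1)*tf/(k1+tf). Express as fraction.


BM25 TF component = (k1+1)*tf / (k1+tf)
k1 = 3, tf = 11
Numerator = (3+1)*11 = 44
Denominator = 3 + 11 = 14
= 44/14 = 22/7

22/7


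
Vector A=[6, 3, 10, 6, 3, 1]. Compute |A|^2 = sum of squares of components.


|A|^2 = sum of squared components
A[0]^2 = 6^2 = 36
A[1]^2 = 3^2 = 9
A[2]^2 = 10^2 = 100
A[3]^2 = 6^2 = 36
A[4]^2 = 3^2 = 9
A[5]^2 = 1^2 = 1
Sum = 36 + 9 + 100 + 36 + 9 + 1 = 191

191


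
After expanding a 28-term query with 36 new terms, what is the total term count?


Original terms: 28
Expansion terms: 36
Total = 28 + 36 = 64

64


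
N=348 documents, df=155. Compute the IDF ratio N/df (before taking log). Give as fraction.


IDF ratio = N / df
= 348 / 155
= 348/155

348/155


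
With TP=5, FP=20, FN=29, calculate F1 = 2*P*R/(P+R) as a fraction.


F1 = 2 * P * R / (P + R)
P = TP/(TP+FP) = 5/25 = 1/5
R = TP/(TP+FN) = 5/34 = 5/34
2 * P * R = 2 * 1/5 * 5/34 = 1/17
P + R = 1/5 + 5/34 = 59/170
F1 = 1/17 / 59/170 = 10/59

10/59


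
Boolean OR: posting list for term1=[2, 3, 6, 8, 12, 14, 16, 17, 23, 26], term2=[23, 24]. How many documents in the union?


Boolean OR: find union of posting lists
term1 docs: [2, 3, 6, 8, 12, 14, 16, 17, 23, 26]
term2 docs: [23, 24]
Union: [2, 3, 6, 8, 12, 14, 16, 17, 23, 24, 26]
|union| = 11

11


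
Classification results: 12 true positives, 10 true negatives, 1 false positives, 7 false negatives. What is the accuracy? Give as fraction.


Accuracy = (TP + TN) / (TP + TN + FP + FN)
TP + TN = 12 + 10 = 22
Total = 12 + 10 + 1 + 7 = 30
Accuracy = 22 / 30 = 11/15

11/15


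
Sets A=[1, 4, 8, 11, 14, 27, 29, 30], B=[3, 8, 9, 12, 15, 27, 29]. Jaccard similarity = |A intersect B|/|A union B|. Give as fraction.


A intersect B = [8, 27, 29]
|A intersect B| = 3
A union B = [1, 3, 4, 8, 9, 11, 12, 14, 15, 27, 29, 30]
|A union B| = 12
Jaccard = 3/12 = 1/4

1/4


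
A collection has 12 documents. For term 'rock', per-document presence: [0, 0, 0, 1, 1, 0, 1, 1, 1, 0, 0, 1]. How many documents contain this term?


Checking each document for 'rock':
Doc 1: absent
Doc 2: absent
Doc 3: absent
Doc 4: present
Doc 5: present
Doc 6: absent
Doc 7: present
Doc 8: present
Doc 9: present
Doc 10: absent
Doc 11: absent
Doc 12: present
df = sum of presences = 0 + 0 + 0 + 1 + 1 + 0 + 1 + 1 + 1 + 0 + 0 + 1 = 6

6


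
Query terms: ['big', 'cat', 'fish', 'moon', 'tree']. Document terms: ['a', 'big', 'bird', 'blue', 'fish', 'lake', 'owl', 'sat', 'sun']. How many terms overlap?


Query terms: ['big', 'cat', 'fish', 'moon', 'tree']
Document terms: ['a', 'big', 'bird', 'blue', 'fish', 'lake', 'owl', 'sat', 'sun']
Common terms: ['big', 'fish']
Overlap count = 2

2


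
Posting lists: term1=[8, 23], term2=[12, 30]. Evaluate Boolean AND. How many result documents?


Boolean AND: find intersection of posting lists
term1 docs: [8, 23]
term2 docs: [12, 30]
Intersection: []
|intersection| = 0

0


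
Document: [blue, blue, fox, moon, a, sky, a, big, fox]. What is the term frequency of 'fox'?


Document has 9 words
Scanning for 'fox':
Found at positions: [2, 8]
Count = 2

2


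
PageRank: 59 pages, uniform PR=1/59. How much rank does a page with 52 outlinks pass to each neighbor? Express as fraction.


Initial PR = 1/59 = 1/59
Outlinks = 52
Contribution per link = PR / outlinks
= 1/59 / 52
= 1/3068

1/3068


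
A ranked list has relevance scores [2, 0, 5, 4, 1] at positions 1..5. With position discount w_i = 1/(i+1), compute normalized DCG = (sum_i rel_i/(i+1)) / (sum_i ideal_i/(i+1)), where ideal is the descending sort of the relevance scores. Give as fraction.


Position discount weights w_i = 1/(i+1) for i=1..5:
Weights = [1/2, 1/3, 1/4, 1/5, 1/6]
Actual relevance: [2, 0, 5, 4, 1]
DCG = 2/2 + 0/3 + 5/4 + 4/5 + 1/6 = 193/60
Ideal relevance (sorted desc): [5, 4, 2, 1, 0]
Ideal DCG = 5/2 + 4/3 + 2/4 + 1/5 + 0/6 = 68/15
nDCG = DCG / ideal_DCG = 193/60 / 68/15 = 193/272

193/272


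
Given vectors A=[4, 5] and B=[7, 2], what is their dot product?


Dot product = sum of element-wise products
A[0]*B[0] = 4*7 = 28
A[1]*B[1] = 5*2 = 10
Sum = 28 + 10 = 38

38


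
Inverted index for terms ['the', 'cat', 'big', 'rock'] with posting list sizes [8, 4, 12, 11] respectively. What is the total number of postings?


Summing posting list sizes:
'the': 8 postings
'cat': 4 postings
'big': 12 postings
'rock': 11 postings
Total = 8 + 4 + 12 + 11 = 35

35


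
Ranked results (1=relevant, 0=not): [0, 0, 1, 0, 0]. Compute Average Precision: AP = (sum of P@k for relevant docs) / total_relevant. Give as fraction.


Computing P@k for each relevant position:
Position 1: not relevant
Position 2: not relevant
Position 3: relevant, P@3 = 1/3 = 1/3
Position 4: not relevant
Position 5: not relevant
Sum of P@k = 1/3 = 1/3
AP = 1/3 / 1 = 1/3

1/3


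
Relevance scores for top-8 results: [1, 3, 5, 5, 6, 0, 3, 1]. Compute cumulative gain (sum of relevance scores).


Cumulative Gain = sum of relevance scores
Position 1: rel=1, running sum=1
Position 2: rel=3, running sum=4
Position 3: rel=5, running sum=9
Position 4: rel=5, running sum=14
Position 5: rel=6, running sum=20
Position 6: rel=0, running sum=20
Position 7: rel=3, running sum=23
Position 8: rel=1, running sum=24
CG = 24

24


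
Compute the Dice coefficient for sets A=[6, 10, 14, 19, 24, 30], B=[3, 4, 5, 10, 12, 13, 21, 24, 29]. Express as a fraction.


A intersect B = [10, 24]
|A intersect B| = 2
|A| = 6, |B| = 9
Dice = 2*2 / (6+9)
= 4 / 15 = 4/15

4/15


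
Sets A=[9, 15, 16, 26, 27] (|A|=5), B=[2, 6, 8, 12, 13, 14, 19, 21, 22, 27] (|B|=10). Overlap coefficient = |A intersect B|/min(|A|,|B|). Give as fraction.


A intersect B = [27]
|A intersect B| = 1
min(|A|, |B|) = min(5, 10) = 5
Overlap = 1 / 5 = 1/5

1/5


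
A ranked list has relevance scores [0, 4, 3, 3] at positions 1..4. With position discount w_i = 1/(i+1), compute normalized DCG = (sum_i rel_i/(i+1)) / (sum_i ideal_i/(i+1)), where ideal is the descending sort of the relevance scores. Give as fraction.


Position discount weights w_i = 1/(i+1) for i=1..4:
Weights = [1/2, 1/3, 1/4, 1/5]
Actual relevance: [0, 4, 3, 3]
DCG = 0/2 + 4/3 + 3/4 + 3/5 = 161/60
Ideal relevance (sorted desc): [4, 3, 3, 0]
Ideal DCG = 4/2 + 3/3 + 3/4 + 0/5 = 15/4
nDCG = DCG / ideal_DCG = 161/60 / 15/4 = 161/225

161/225


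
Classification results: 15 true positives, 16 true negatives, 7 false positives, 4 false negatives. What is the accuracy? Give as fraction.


Accuracy = (TP + TN) / (TP + TN + FP + FN)
TP + TN = 15 + 16 = 31
Total = 15 + 16 + 7 + 4 = 42
Accuracy = 31 / 42 = 31/42

31/42


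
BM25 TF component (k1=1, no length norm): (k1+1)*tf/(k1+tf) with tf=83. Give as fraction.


BM25 TF component = (k1+1)*tf / (k1+tf)
k1 = 1, tf = 83
Numerator = (1+1)*83 = 166
Denominator = 1 + 83 = 84
= 166/84 = 83/42

83/42


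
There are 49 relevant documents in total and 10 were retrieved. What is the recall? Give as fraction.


Recall = retrieved_relevant / total_relevant
= 10 / 49
= 10 / (10 + 39)
= 10/49

10/49


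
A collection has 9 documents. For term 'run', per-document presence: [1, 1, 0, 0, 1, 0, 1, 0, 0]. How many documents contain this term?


Checking each document for 'run':
Doc 1: present
Doc 2: present
Doc 3: absent
Doc 4: absent
Doc 5: present
Doc 6: absent
Doc 7: present
Doc 8: absent
Doc 9: absent
df = sum of presences = 1 + 1 + 0 + 0 + 1 + 0 + 1 + 0 + 0 = 4

4


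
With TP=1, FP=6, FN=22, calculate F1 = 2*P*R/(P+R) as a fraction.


F1 = 2 * P * R / (P + R)
P = TP/(TP+FP) = 1/7 = 1/7
R = TP/(TP+FN) = 1/23 = 1/23
2 * P * R = 2 * 1/7 * 1/23 = 2/161
P + R = 1/7 + 1/23 = 30/161
F1 = 2/161 / 30/161 = 1/15

1/15


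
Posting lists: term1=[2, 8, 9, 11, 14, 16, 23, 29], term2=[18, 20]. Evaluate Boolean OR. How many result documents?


Boolean OR: find union of posting lists
term1 docs: [2, 8, 9, 11, 14, 16, 23, 29]
term2 docs: [18, 20]
Union: [2, 8, 9, 11, 14, 16, 18, 20, 23, 29]
|union| = 10

10


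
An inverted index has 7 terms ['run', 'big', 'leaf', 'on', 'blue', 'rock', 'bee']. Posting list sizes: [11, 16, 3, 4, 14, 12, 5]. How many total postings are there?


Summing posting list sizes:
'run': 11 postings
'big': 16 postings
'leaf': 3 postings
'on': 4 postings
'blue': 14 postings
'rock': 12 postings
'bee': 5 postings
Total = 11 + 16 + 3 + 4 + 14 + 12 + 5 = 65

65


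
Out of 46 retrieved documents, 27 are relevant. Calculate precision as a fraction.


Precision = relevant_retrieved / total_retrieved
= 27 / 46
= 27 / (27 + 19)
= 27/46

27/46


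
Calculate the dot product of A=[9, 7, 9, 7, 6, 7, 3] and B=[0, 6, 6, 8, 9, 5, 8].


Dot product = sum of element-wise products
A[0]*B[0] = 9*0 = 0
A[1]*B[1] = 7*6 = 42
A[2]*B[2] = 9*6 = 54
A[3]*B[3] = 7*8 = 56
A[4]*B[4] = 6*9 = 54
A[5]*B[5] = 7*5 = 35
A[6]*B[6] = 3*8 = 24
Sum = 0 + 42 + 54 + 56 + 54 + 35 + 24 = 265

265


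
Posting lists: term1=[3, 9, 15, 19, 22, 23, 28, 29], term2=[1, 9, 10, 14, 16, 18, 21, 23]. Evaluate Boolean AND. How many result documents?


Boolean AND: find intersection of posting lists
term1 docs: [3, 9, 15, 19, 22, 23, 28, 29]
term2 docs: [1, 9, 10, 14, 16, 18, 21, 23]
Intersection: [9, 23]
|intersection| = 2

2


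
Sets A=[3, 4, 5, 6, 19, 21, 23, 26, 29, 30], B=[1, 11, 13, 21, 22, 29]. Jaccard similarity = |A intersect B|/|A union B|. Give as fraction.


A intersect B = [21, 29]
|A intersect B| = 2
A union B = [1, 3, 4, 5, 6, 11, 13, 19, 21, 22, 23, 26, 29, 30]
|A union B| = 14
Jaccard = 2/14 = 1/7

1/7


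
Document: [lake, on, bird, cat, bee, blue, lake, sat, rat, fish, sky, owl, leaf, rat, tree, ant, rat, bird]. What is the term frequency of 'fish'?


Document has 18 words
Scanning for 'fish':
Found at positions: [9]
Count = 1

1


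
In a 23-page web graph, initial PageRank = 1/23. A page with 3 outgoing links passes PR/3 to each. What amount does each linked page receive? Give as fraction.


Initial PR = 1/23 = 1/23
Outlinks = 3
Contribution per link = PR / outlinks
= 1/23 / 3
= 1/69

1/69


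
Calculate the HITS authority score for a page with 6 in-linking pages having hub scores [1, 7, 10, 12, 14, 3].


Authority = sum of hub scores of in-linkers
In-link 1: hub score = 1
In-link 2: hub score = 7
In-link 3: hub score = 10
In-link 4: hub score = 12
In-link 5: hub score = 14
In-link 6: hub score = 3
Authority = 1 + 7 + 10 + 12 + 14 + 3 = 47

47


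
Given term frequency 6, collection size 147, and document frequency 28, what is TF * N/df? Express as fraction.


TF * (N/df)
= 6 * (147/28)
= 6 * 21/4
= 63/2

63/2


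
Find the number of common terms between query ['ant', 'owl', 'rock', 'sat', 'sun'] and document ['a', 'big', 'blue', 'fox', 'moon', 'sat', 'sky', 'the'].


Query terms: ['ant', 'owl', 'rock', 'sat', 'sun']
Document terms: ['a', 'big', 'blue', 'fox', 'moon', 'sat', 'sky', 'the']
Common terms: ['sat']
Overlap count = 1

1


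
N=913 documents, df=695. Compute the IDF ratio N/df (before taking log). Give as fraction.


IDF ratio = N / df
= 913 / 695
= 913/695

913/695


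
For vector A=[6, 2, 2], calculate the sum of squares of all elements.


|A|^2 = sum of squared components
A[0]^2 = 6^2 = 36
A[1]^2 = 2^2 = 4
A[2]^2 = 2^2 = 4
Sum = 36 + 4 + 4 = 44

44


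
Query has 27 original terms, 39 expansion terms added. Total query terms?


Original terms: 27
Expansion terms: 39
Total = 27 + 39 = 66

66


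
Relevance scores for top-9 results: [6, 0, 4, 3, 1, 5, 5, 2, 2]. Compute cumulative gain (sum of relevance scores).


Cumulative Gain = sum of relevance scores
Position 1: rel=6, running sum=6
Position 2: rel=0, running sum=6
Position 3: rel=4, running sum=10
Position 4: rel=3, running sum=13
Position 5: rel=1, running sum=14
Position 6: rel=5, running sum=19
Position 7: rel=5, running sum=24
Position 8: rel=2, running sum=26
Position 9: rel=2, running sum=28
CG = 28

28


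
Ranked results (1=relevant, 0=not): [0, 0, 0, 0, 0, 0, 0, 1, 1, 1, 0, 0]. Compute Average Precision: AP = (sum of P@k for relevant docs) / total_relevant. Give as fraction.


Computing P@k for each relevant position:
Position 1: not relevant
Position 2: not relevant
Position 3: not relevant
Position 4: not relevant
Position 5: not relevant
Position 6: not relevant
Position 7: not relevant
Position 8: relevant, P@8 = 1/8 = 1/8
Position 9: relevant, P@9 = 2/9 = 2/9
Position 10: relevant, P@10 = 3/10 = 3/10
Position 11: not relevant
Position 12: not relevant
Sum of P@k = 1/8 + 2/9 + 3/10 = 233/360
AP = 233/360 / 3 = 233/1080

233/1080


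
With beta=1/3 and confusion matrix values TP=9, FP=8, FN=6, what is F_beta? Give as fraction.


P = TP/(TP+FP) = 9/17 = 9/17
R = TP/(TP+FN) = 9/15 = 3/5
beta^2 = 1/3^2 = 1/9
(1 + beta^2) = 10/9
Numerator = (1+beta^2)*P*R = 6/17
Denominator = beta^2*P + R = 1/17 + 3/5 = 56/85
F_beta = 15/28

15/28


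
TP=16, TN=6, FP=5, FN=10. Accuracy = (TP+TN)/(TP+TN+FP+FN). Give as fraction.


Accuracy = (TP + TN) / (TP + TN + FP + FN)
TP + TN = 16 + 6 = 22
Total = 16 + 6 + 5 + 10 = 37
Accuracy = 22 / 37 = 22/37

22/37


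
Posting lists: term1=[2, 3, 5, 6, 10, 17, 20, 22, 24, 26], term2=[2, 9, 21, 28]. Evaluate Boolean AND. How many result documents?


Boolean AND: find intersection of posting lists
term1 docs: [2, 3, 5, 6, 10, 17, 20, 22, 24, 26]
term2 docs: [2, 9, 21, 28]
Intersection: [2]
|intersection| = 1

1


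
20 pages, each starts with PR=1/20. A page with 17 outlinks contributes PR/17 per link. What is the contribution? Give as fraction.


Initial PR = 1/20 = 1/20
Outlinks = 17
Contribution per link = PR / outlinks
= 1/20 / 17
= 1/340

1/340


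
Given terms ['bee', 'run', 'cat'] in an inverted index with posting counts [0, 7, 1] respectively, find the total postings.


Summing posting list sizes:
'bee': 0 postings
'run': 7 postings
'cat': 1 postings
Total = 0 + 7 + 1 = 8

8


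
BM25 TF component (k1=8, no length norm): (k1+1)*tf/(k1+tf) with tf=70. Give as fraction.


BM25 TF component = (k1+1)*tf / (k1+tf)
k1 = 8, tf = 70
Numerator = (8+1)*70 = 630
Denominator = 8 + 70 = 78
= 630/78 = 105/13

105/13


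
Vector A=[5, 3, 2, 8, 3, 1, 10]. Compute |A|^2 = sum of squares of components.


|A|^2 = sum of squared components
A[0]^2 = 5^2 = 25
A[1]^2 = 3^2 = 9
A[2]^2 = 2^2 = 4
A[3]^2 = 8^2 = 64
A[4]^2 = 3^2 = 9
A[5]^2 = 1^2 = 1
A[6]^2 = 10^2 = 100
Sum = 25 + 9 + 4 + 64 + 9 + 1 + 100 = 212

212


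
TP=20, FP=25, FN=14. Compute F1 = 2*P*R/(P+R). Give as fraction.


F1 = 2 * P * R / (P + R)
P = TP/(TP+FP) = 20/45 = 4/9
R = TP/(TP+FN) = 20/34 = 10/17
2 * P * R = 2 * 4/9 * 10/17 = 80/153
P + R = 4/9 + 10/17 = 158/153
F1 = 80/153 / 158/153 = 40/79

40/79


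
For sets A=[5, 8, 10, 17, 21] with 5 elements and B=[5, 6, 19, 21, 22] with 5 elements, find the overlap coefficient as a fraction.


A intersect B = [5, 21]
|A intersect B| = 2
min(|A|, |B|) = min(5, 5) = 5
Overlap = 2 / 5 = 2/5

2/5


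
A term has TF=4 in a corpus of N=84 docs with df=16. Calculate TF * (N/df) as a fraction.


TF * (N/df)
= 4 * (84/16)
= 4 * 21/4
= 21

21


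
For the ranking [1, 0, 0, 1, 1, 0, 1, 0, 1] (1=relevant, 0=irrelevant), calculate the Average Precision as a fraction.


Computing P@k for each relevant position:
Position 1: relevant, P@1 = 1/1 = 1
Position 2: not relevant
Position 3: not relevant
Position 4: relevant, P@4 = 2/4 = 1/2
Position 5: relevant, P@5 = 3/5 = 3/5
Position 6: not relevant
Position 7: relevant, P@7 = 4/7 = 4/7
Position 8: not relevant
Position 9: relevant, P@9 = 5/9 = 5/9
Sum of P@k = 1 + 1/2 + 3/5 + 4/7 + 5/9 = 2033/630
AP = 2033/630 / 5 = 2033/3150

2033/3150


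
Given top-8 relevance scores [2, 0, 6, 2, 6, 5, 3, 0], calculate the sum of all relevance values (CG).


Cumulative Gain = sum of relevance scores
Position 1: rel=2, running sum=2
Position 2: rel=0, running sum=2
Position 3: rel=6, running sum=8
Position 4: rel=2, running sum=10
Position 5: rel=6, running sum=16
Position 6: rel=5, running sum=21
Position 7: rel=3, running sum=24
Position 8: rel=0, running sum=24
CG = 24

24


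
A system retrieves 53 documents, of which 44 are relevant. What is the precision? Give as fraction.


Precision = relevant_retrieved / total_retrieved
= 44 / 53
= 44 / (44 + 9)
= 44/53

44/53


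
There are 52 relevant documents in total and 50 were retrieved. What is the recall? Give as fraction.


Recall = retrieved_relevant / total_relevant
= 50 / 52
= 50 / (50 + 2)
= 25/26

25/26


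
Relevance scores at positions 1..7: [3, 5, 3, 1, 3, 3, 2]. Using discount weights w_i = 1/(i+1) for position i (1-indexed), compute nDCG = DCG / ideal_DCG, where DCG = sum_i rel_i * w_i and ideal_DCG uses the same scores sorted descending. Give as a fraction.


Position discount weights w_i = 1/(i+1) for i=1..7:
Weights = [1/2, 1/3, 1/4, 1/5, 1/6, 1/7, 1/8]
Actual relevance: [3, 5, 3, 1, 3, 3, 2]
DCG = 3/2 + 5/3 + 3/4 + 1/5 + 3/6 + 3/7 + 2/8 = 556/105
Ideal relevance (sorted desc): [5, 3, 3, 3, 3, 2, 1]
Ideal DCG = 5/2 + 3/3 + 3/4 + 3/5 + 3/6 + 2/7 + 1/8 = 1613/280
nDCG = DCG / ideal_DCG = 556/105 / 1613/280 = 4448/4839

4448/4839


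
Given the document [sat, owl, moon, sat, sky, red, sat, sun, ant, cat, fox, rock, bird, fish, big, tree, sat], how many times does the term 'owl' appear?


Document has 17 words
Scanning for 'owl':
Found at positions: [1]
Count = 1

1


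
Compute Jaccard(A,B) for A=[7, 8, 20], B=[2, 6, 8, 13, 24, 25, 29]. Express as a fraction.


A intersect B = [8]
|A intersect B| = 1
A union B = [2, 6, 7, 8, 13, 20, 24, 25, 29]
|A union B| = 9
Jaccard = 1/9 = 1/9

1/9


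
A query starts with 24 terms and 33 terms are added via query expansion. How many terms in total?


Original terms: 24
Expansion terms: 33
Total = 24 + 33 = 57

57


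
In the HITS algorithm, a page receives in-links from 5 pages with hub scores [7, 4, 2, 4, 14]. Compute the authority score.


Authority = sum of hub scores of in-linkers
In-link 1: hub score = 7
In-link 2: hub score = 4
In-link 3: hub score = 2
In-link 4: hub score = 4
In-link 5: hub score = 14
Authority = 7 + 4 + 2 + 4 + 14 = 31

31


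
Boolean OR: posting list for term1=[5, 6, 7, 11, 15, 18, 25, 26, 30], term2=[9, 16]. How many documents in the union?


Boolean OR: find union of posting lists
term1 docs: [5, 6, 7, 11, 15, 18, 25, 26, 30]
term2 docs: [9, 16]
Union: [5, 6, 7, 9, 11, 15, 16, 18, 25, 26, 30]
|union| = 11

11


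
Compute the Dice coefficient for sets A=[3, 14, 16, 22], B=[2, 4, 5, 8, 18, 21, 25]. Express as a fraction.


A intersect B = []
|A intersect B| = 0
|A| = 4, |B| = 7
Dice = 2*0 / (4+7)
= 0 / 11 = 0

0


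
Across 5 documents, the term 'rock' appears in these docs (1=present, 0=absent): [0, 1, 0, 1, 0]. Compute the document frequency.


Checking each document for 'rock':
Doc 1: absent
Doc 2: present
Doc 3: absent
Doc 4: present
Doc 5: absent
df = sum of presences = 0 + 1 + 0 + 1 + 0 = 2

2


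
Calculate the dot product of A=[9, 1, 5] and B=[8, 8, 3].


Dot product = sum of element-wise products
A[0]*B[0] = 9*8 = 72
A[1]*B[1] = 1*8 = 8
A[2]*B[2] = 5*3 = 15
Sum = 72 + 8 + 15 = 95

95


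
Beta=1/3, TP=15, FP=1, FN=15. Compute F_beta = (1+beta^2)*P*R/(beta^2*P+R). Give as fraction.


P = TP/(TP+FP) = 15/16 = 15/16
R = TP/(TP+FN) = 15/30 = 1/2
beta^2 = 1/3^2 = 1/9
(1 + beta^2) = 10/9
Numerator = (1+beta^2)*P*R = 25/48
Denominator = beta^2*P + R = 5/48 + 1/2 = 29/48
F_beta = 25/29

25/29


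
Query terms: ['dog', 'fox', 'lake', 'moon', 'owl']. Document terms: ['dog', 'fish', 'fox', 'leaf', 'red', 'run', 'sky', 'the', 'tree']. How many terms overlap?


Query terms: ['dog', 'fox', 'lake', 'moon', 'owl']
Document terms: ['dog', 'fish', 'fox', 'leaf', 'red', 'run', 'sky', 'the', 'tree']
Common terms: ['dog', 'fox']
Overlap count = 2

2


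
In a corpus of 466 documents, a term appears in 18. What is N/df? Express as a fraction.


IDF ratio = N / df
= 466 / 18
= 233/9

233/9


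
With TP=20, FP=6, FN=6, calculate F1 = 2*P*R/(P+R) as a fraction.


F1 = 2 * P * R / (P + R)
P = TP/(TP+FP) = 20/26 = 10/13
R = TP/(TP+FN) = 20/26 = 10/13
2 * P * R = 2 * 10/13 * 10/13 = 200/169
P + R = 10/13 + 10/13 = 20/13
F1 = 200/169 / 20/13 = 10/13

10/13


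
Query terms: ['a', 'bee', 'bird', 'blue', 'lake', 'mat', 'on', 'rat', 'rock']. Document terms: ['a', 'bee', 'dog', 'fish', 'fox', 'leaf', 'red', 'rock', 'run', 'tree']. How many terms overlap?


Query terms: ['a', 'bee', 'bird', 'blue', 'lake', 'mat', 'on', 'rat', 'rock']
Document terms: ['a', 'bee', 'dog', 'fish', 'fox', 'leaf', 'red', 'rock', 'run', 'tree']
Common terms: ['a', 'bee', 'rock']
Overlap count = 3

3


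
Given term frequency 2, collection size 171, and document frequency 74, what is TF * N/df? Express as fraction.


TF * (N/df)
= 2 * (171/74)
= 2 * 171/74
= 171/37

171/37


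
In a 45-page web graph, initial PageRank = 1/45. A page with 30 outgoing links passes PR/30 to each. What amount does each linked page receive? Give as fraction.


Initial PR = 1/45 = 1/45
Outlinks = 30
Contribution per link = PR / outlinks
= 1/45 / 30
= 1/1350

1/1350


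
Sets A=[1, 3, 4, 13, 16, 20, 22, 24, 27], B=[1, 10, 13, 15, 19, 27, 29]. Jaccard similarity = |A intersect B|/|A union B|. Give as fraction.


A intersect B = [1, 13, 27]
|A intersect B| = 3
A union B = [1, 3, 4, 10, 13, 15, 16, 19, 20, 22, 24, 27, 29]
|A union B| = 13
Jaccard = 3/13 = 3/13

3/13


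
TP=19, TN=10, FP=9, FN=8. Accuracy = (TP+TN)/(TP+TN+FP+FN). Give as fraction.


Accuracy = (TP + TN) / (TP + TN + FP + FN)
TP + TN = 19 + 10 = 29
Total = 19 + 10 + 9 + 8 = 46
Accuracy = 29 / 46 = 29/46

29/46


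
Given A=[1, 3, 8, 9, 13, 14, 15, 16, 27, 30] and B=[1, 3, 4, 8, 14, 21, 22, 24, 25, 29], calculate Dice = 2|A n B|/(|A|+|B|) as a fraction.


A intersect B = [1, 3, 8, 14]
|A intersect B| = 4
|A| = 10, |B| = 10
Dice = 2*4 / (10+10)
= 8 / 20 = 2/5

2/5


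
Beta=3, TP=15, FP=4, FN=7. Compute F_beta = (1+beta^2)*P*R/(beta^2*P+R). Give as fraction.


P = TP/(TP+FP) = 15/19 = 15/19
R = TP/(TP+FN) = 15/22 = 15/22
beta^2 = 3^2 = 9
(1 + beta^2) = 10
Numerator = (1+beta^2)*P*R = 1125/209
Denominator = beta^2*P + R = 135/19 + 15/22 = 3255/418
F_beta = 150/217

150/217


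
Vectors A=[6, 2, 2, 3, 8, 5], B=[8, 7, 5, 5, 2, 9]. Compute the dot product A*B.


Dot product = sum of element-wise products
A[0]*B[0] = 6*8 = 48
A[1]*B[1] = 2*7 = 14
A[2]*B[2] = 2*5 = 10
A[3]*B[3] = 3*5 = 15
A[4]*B[4] = 8*2 = 16
A[5]*B[5] = 5*9 = 45
Sum = 48 + 14 + 10 + 15 + 16 + 45 = 148

148


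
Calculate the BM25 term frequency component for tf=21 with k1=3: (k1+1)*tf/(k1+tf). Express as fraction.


BM25 TF component = (k1+1)*tf / (k1+tf)
k1 = 3, tf = 21
Numerator = (3+1)*21 = 84
Denominator = 3 + 21 = 24
= 84/24 = 7/2

7/2


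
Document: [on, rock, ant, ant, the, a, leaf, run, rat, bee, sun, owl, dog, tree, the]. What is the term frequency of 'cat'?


Document has 15 words
Scanning for 'cat':
Term not found in document
Count = 0

0


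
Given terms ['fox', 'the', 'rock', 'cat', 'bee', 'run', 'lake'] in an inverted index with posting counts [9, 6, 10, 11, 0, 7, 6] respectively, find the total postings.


Summing posting list sizes:
'fox': 9 postings
'the': 6 postings
'rock': 10 postings
'cat': 11 postings
'bee': 0 postings
'run': 7 postings
'lake': 6 postings
Total = 9 + 6 + 10 + 11 + 0 + 7 + 6 = 49

49


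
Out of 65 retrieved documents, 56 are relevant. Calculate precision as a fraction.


Precision = relevant_retrieved / total_retrieved
= 56 / 65
= 56 / (56 + 9)
= 56/65

56/65


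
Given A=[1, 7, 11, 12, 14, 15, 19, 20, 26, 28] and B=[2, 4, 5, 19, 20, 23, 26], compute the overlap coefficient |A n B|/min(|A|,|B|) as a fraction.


A intersect B = [19, 20, 26]
|A intersect B| = 3
min(|A|, |B|) = min(10, 7) = 7
Overlap = 3 / 7 = 3/7

3/7


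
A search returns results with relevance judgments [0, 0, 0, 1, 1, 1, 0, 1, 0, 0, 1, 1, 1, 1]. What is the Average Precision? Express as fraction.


Computing P@k for each relevant position:
Position 1: not relevant
Position 2: not relevant
Position 3: not relevant
Position 4: relevant, P@4 = 1/4 = 1/4
Position 5: relevant, P@5 = 2/5 = 2/5
Position 6: relevant, P@6 = 3/6 = 1/2
Position 7: not relevant
Position 8: relevant, P@8 = 4/8 = 1/2
Position 9: not relevant
Position 10: not relevant
Position 11: relevant, P@11 = 5/11 = 5/11
Position 12: relevant, P@12 = 6/12 = 1/2
Position 13: relevant, P@13 = 7/13 = 7/13
Position 14: relevant, P@14 = 8/14 = 4/7
Sum of P@k = 1/4 + 2/5 + 1/2 + 1/2 + 5/11 + 1/2 + 7/13 + 4/7 = 74363/20020
AP = 74363/20020 / 8 = 74363/160160

74363/160160


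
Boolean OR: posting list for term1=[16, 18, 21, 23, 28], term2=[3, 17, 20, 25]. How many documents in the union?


Boolean OR: find union of posting lists
term1 docs: [16, 18, 21, 23, 28]
term2 docs: [3, 17, 20, 25]
Union: [3, 16, 17, 18, 20, 21, 23, 25, 28]
|union| = 9

9


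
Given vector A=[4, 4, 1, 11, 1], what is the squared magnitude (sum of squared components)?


|A|^2 = sum of squared components
A[0]^2 = 4^2 = 16
A[1]^2 = 4^2 = 16
A[2]^2 = 1^2 = 1
A[3]^2 = 11^2 = 121
A[4]^2 = 1^2 = 1
Sum = 16 + 16 + 1 + 121 + 1 = 155

155


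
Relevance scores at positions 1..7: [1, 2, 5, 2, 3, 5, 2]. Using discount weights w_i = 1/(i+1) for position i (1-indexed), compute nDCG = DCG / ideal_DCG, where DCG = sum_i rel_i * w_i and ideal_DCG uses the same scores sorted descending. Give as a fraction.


Position discount weights w_i = 1/(i+1) for i=1..7:
Weights = [1/2, 1/3, 1/4, 1/5, 1/6, 1/7, 1/8]
Actual relevance: [1, 2, 5, 2, 3, 5, 2]
DCG = 1/2 + 2/3 + 5/4 + 2/5 + 3/6 + 5/7 + 2/8 = 899/210
Ideal relevance (sorted desc): [5, 5, 3, 2, 2, 2, 1]
Ideal DCG = 5/2 + 5/3 + 3/4 + 2/5 + 2/6 + 2/7 + 1/8 = 1697/280
nDCG = DCG / ideal_DCG = 899/210 / 1697/280 = 3596/5091

3596/5091


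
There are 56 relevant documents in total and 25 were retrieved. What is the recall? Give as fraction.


Recall = retrieved_relevant / total_relevant
= 25 / 56
= 25 / (25 + 31)
= 25/56

25/56


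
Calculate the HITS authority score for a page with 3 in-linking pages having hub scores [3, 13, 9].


Authority = sum of hub scores of in-linkers
In-link 1: hub score = 3
In-link 2: hub score = 13
In-link 3: hub score = 9
Authority = 3 + 13 + 9 = 25

25


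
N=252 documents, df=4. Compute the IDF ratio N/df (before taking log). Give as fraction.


IDF ratio = N / df
= 252 / 4
= 63

63


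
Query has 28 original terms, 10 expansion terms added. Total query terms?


Original terms: 28
Expansion terms: 10
Total = 28 + 10 = 38

38


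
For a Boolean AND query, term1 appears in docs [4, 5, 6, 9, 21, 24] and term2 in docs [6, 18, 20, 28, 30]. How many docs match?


Boolean AND: find intersection of posting lists
term1 docs: [4, 5, 6, 9, 21, 24]
term2 docs: [6, 18, 20, 28, 30]
Intersection: [6]
|intersection| = 1

1


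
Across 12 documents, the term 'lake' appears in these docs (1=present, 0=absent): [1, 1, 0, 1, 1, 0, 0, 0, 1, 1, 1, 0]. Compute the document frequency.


Checking each document for 'lake':
Doc 1: present
Doc 2: present
Doc 3: absent
Doc 4: present
Doc 5: present
Doc 6: absent
Doc 7: absent
Doc 8: absent
Doc 9: present
Doc 10: present
Doc 11: present
Doc 12: absent
df = sum of presences = 1 + 1 + 0 + 1 + 1 + 0 + 0 + 0 + 1 + 1 + 1 + 0 = 7

7


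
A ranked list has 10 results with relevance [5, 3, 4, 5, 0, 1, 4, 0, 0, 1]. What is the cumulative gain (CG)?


Cumulative Gain = sum of relevance scores
Position 1: rel=5, running sum=5
Position 2: rel=3, running sum=8
Position 3: rel=4, running sum=12
Position 4: rel=5, running sum=17
Position 5: rel=0, running sum=17
Position 6: rel=1, running sum=18
Position 7: rel=4, running sum=22
Position 8: rel=0, running sum=22
Position 9: rel=0, running sum=22
Position 10: rel=1, running sum=23
CG = 23

23


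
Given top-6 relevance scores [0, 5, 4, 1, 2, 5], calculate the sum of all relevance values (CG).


Cumulative Gain = sum of relevance scores
Position 1: rel=0, running sum=0
Position 2: rel=5, running sum=5
Position 3: rel=4, running sum=9
Position 4: rel=1, running sum=10
Position 5: rel=2, running sum=12
Position 6: rel=5, running sum=17
CG = 17

17


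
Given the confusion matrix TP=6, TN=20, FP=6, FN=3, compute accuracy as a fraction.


Accuracy = (TP + TN) / (TP + TN + FP + FN)
TP + TN = 6 + 20 = 26
Total = 6 + 20 + 6 + 3 = 35
Accuracy = 26 / 35 = 26/35

26/35


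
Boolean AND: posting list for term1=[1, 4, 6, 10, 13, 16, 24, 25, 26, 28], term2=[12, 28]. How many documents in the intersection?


Boolean AND: find intersection of posting lists
term1 docs: [1, 4, 6, 10, 13, 16, 24, 25, 26, 28]
term2 docs: [12, 28]
Intersection: [28]
|intersection| = 1

1


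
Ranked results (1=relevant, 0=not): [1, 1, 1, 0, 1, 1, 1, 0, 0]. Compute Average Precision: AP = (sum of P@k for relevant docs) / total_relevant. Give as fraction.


Computing P@k for each relevant position:
Position 1: relevant, P@1 = 1/1 = 1
Position 2: relevant, P@2 = 2/2 = 1
Position 3: relevant, P@3 = 3/3 = 1
Position 4: not relevant
Position 5: relevant, P@5 = 4/5 = 4/5
Position 6: relevant, P@6 = 5/6 = 5/6
Position 7: relevant, P@7 = 6/7 = 6/7
Position 8: not relevant
Position 9: not relevant
Sum of P@k = 1 + 1 + 1 + 4/5 + 5/6 + 6/7 = 1153/210
AP = 1153/210 / 6 = 1153/1260

1153/1260


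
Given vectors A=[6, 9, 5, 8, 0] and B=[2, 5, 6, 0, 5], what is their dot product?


Dot product = sum of element-wise products
A[0]*B[0] = 6*2 = 12
A[1]*B[1] = 9*5 = 45
A[2]*B[2] = 5*6 = 30
A[3]*B[3] = 8*0 = 0
A[4]*B[4] = 0*5 = 0
Sum = 12 + 45 + 30 + 0 + 0 = 87

87


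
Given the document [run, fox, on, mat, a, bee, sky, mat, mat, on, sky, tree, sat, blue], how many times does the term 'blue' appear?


Document has 14 words
Scanning for 'blue':
Found at positions: [13]
Count = 1

1


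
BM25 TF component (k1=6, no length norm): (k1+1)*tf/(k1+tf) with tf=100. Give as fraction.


BM25 TF component = (k1+1)*tf / (k1+tf)
k1 = 6, tf = 100
Numerator = (6+1)*100 = 700
Denominator = 6 + 100 = 106
= 700/106 = 350/53

350/53


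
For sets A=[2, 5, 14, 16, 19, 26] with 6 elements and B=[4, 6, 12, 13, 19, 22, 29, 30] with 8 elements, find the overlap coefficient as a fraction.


A intersect B = [19]
|A intersect B| = 1
min(|A|, |B|) = min(6, 8) = 6
Overlap = 1 / 6 = 1/6

1/6


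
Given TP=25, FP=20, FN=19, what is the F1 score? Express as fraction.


F1 = 2 * P * R / (P + R)
P = TP/(TP+FP) = 25/45 = 5/9
R = TP/(TP+FN) = 25/44 = 25/44
2 * P * R = 2 * 5/9 * 25/44 = 125/198
P + R = 5/9 + 25/44 = 445/396
F1 = 125/198 / 445/396 = 50/89

50/89


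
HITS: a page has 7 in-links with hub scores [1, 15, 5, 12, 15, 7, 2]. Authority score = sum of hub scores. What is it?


Authority = sum of hub scores of in-linkers
In-link 1: hub score = 1
In-link 2: hub score = 15
In-link 3: hub score = 5
In-link 4: hub score = 12
In-link 5: hub score = 15
In-link 6: hub score = 7
In-link 7: hub score = 2
Authority = 1 + 15 + 5 + 12 + 15 + 7 + 2 = 57

57


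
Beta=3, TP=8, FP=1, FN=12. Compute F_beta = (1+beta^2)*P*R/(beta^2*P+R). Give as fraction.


P = TP/(TP+FP) = 8/9 = 8/9
R = TP/(TP+FN) = 8/20 = 2/5
beta^2 = 3^2 = 9
(1 + beta^2) = 10
Numerator = (1+beta^2)*P*R = 32/9
Denominator = beta^2*P + R = 8 + 2/5 = 42/5
F_beta = 80/189

80/189


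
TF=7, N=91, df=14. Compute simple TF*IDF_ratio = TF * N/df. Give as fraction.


TF * (N/df)
= 7 * (91/14)
= 7 * 13/2
= 91/2

91/2


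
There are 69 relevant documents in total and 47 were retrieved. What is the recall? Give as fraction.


Recall = retrieved_relevant / total_relevant
= 47 / 69
= 47 / (47 + 22)
= 47/69

47/69


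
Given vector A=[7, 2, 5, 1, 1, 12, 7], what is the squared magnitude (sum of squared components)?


|A|^2 = sum of squared components
A[0]^2 = 7^2 = 49
A[1]^2 = 2^2 = 4
A[2]^2 = 5^2 = 25
A[3]^2 = 1^2 = 1
A[4]^2 = 1^2 = 1
A[5]^2 = 12^2 = 144
A[6]^2 = 7^2 = 49
Sum = 49 + 4 + 25 + 1 + 1 + 144 + 49 = 273

273


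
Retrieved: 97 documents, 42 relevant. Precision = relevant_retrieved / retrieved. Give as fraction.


Precision = relevant_retrieved / total_retrieved
= 42 / 97
= 42 / (42 + 55)
= 42/97

42/97


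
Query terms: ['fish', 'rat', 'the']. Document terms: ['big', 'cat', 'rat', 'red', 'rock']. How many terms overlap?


Query terms: ['fish', 'rat', 'the']
Document terms: ['big', 'cat', 'rat', 'red', 'rock']
Common terms: ['rat']
Overlap count = 1

1


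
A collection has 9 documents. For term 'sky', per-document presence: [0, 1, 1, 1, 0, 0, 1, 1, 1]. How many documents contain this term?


Checking each document for 'sky':
Doc 1: absent
Doc 2: present
Doc 3: present
Doc 4: present
Doc 5: absent
Doc 6: absent
Doc 7: present
Doc 8: present
Doc 9: present
df = sum of presences = 0 + 1 + 1 + 1 + 0 + 0 + 1 + 1 + 1 = 6

6


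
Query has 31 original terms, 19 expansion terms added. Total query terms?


Original terms: 31
Expansion terms: 19
Total = 31 + 19 = 50

50


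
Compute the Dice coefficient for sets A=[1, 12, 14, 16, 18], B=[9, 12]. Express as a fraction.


A intersect B = [12]
|A intersect B| = 1
|A| = 5, |B| = 2
Dice = 2*1 / (5+2)
= 2 / 7 = 2/7

2/7


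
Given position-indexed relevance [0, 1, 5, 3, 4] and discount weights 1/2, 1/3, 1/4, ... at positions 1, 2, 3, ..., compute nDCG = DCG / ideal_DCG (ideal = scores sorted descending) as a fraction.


Position discount weights w_i = 1/(i+1) for i=1..5:
Weights = [1/2, 1/3, 1/4, 1/5, 1/6]
Actual relevance: [0, 1, 5, 3, 4]
DCG = 0/2 + 1/3 + 5/4 + 3/5 + 4/6 = 57/20
Ideal relevance (sorted desc): [5, 4, 3, 1, 0]
Ideal DCG = 5/2 + 4/3 + 3/4 + 1/5 + 0/6 = 287/60
nDCG = DCG / ideal_DCG = 57/20 / 287/60 = 171/287

171/287


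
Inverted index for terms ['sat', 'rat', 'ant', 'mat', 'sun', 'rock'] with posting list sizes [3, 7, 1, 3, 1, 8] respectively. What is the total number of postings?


Summing posting list sizes:
'sat': 3 postings
'rat': 7 postings
'ant': 1 postings
'mat': 3 postings
'sun': 1 postings
'rock': 8 postings
Total = 3 + 7 + 1 + 3 + 1 + 8 = 23

23
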